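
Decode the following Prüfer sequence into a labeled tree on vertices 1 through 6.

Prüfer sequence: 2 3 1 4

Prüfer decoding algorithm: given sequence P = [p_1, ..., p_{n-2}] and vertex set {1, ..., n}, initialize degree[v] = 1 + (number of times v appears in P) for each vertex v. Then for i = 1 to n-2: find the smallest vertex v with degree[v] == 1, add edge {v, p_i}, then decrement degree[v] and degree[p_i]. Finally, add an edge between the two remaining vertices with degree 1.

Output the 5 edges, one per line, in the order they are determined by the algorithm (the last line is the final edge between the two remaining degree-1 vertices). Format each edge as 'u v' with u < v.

Initial degrees: {1:2, 2:2, 3:2, 4:2, 5:1, 6:1}
Step 1: smallest deg-1 vertex = 5, p_1 = 2. Add edge {2,5}. Now deg[5]=0, deg[2]=1.
Step 2: smallest deg-1 vertex = 2, p_2 = 3. Add edge {2,3}. Now deg[2]=0, deg[3]=1.
Step 3: smallest deg-1 vertex = 3, p_3 = 1. Add edge {1,3}. Now deg[3]=0, deg[1]=1.
Step 4: smallest deg-1 vertex = 1, p_4 = 4. Add edge {1,4}. Now deg[1]=0, deg[4]=1.
Final: two remaining deg-1 vertices are 4, 6. Add edge {4,6}.

Answer: 2 5
2 3
1 3
1 4
4 6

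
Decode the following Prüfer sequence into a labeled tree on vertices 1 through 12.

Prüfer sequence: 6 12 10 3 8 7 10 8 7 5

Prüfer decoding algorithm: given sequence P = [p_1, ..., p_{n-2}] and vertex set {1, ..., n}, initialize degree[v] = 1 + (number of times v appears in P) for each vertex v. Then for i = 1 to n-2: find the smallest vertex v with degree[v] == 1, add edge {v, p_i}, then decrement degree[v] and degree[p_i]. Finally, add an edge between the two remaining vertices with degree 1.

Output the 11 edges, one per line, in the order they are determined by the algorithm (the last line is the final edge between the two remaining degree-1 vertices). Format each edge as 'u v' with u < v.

Answer: 1 6
2 12
4 10
3 6
3 8
7 9
10 11
8 10
7 8
5 7
5 12

Derivation:
Initial degrees: {1:1, 2:1, 3:2, 4:1, 5:2, 6:2, 7:3, 8:3, 9:1, 10:3, 11:1, 12:2}
Step 1: smallest deg-1 vertex = 1, p_1 = 6. Add edge {1,6}. Now deg[1]=0, deg[6]=1.
Step 2: smallest deg-1 vertex = 2, p_2 = 12. Add edge {2,12}. Now deg[2]=0, deg[12]=1.
Step 3: smallest deg-1 vertex = 4, p_3 = 10. Add edge {4,10}. Now deg[4]=0, deg[10]=2.
Step 4: smallest deg-1 vertex = 6, p_4 = 3. Add edge {3,6}. Now deg[6]=0, deg[3]=1.
Step 5: smallest deg-1 vertex = 3, p_5 = 8. Add edge {3,8}. Now deg[3]=0, deg[8]=2.
Step 6: smallest deg-1 vertex = 9, p_6 = 7. Add edge {7,9}. Now deg[9]=0, deg[7]=2.
Step 7: smallest deg-1 vertex = 11, p_7 = 10. Add edge {10,11}. Now deg[11]=0, deg[10]=1.
Step 8: smallest deg-1 vertex = 10, p_8 = 8. Add edge {8,10}. Now deg[10]=0, deg[8]=1.
Step 9: smallest deg-1 vertex = 8, p_9 = 7. Add edge {7,8}. Now deg[8]=0, deg[7]=1.
Step 10: smallest deg-1 vertex = 7, p_10 = 5. Add edge {5,7}. Now deg[7]=0, deg[5]=1.
Final: two remaining deg-1 vertices are 5, 12. Add edge {5,12}.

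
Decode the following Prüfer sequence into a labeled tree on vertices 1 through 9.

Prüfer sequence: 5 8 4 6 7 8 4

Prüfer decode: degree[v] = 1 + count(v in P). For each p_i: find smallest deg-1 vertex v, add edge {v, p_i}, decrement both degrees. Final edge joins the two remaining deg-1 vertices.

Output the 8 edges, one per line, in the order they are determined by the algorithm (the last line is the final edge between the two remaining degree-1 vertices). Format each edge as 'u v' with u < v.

Answer: 1 5
2 8
3 4
5 6
6 7
7 8
4 8
4 9

Derivation:
Initial degrees: {1:1, 2:1, 3:1, 4:3, 5:2, 6:2, 7:2, 8:3, 9:1}
Step 1: smallest deg-1 vertex = 1, p_1 = 5. Add edge {1,5}. Now deg[1]=0, deg[5]=1.
Step 2: smallest deg-1 vertex = 2, p_2 = 8. Add edge {2,8}. Now deg[2]=0, deg[8]=2.
Step 3: smallest deg-1 vertex = 3, p_3 = 4. Add edge {3,4}. Now deg[3]=0, deg[4]=2.
Step 4: smallest deg-1 vertex = 5, p_4 = 6. Add edge {5,6}. Now deg[5]=0, deg[6]=1.
Step 5: smallest deg-1 vertex = 6, p_5 = 7. Add edge {6,7}. Now deg[6]=0, deg[7]=1.
Step 6: smallest deg-1 vertex = 7, p_6 = 8. Add edge {7,8}. Now deg[7]=0, deg[8]=1.
Step 7: smallest deg-1 vertex = 8, p_7 = 4. Add edge {4,8}. Now deg[8]=0, deg[4]=1.
Final: two remaining deg-1 vertices are 4, 9. Add edge {4,9}.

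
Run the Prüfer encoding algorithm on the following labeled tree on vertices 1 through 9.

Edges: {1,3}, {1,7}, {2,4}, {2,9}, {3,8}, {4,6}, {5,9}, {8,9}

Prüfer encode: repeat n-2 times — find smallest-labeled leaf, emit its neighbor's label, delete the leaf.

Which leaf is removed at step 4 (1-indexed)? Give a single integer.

Answer: 2

Derivation:
Step 1: current leaves = {5,6,7}. Remove leaf 5 (neighbor: 9).
Step 2: current leaves = {6,7}. Remove leaf 6 (neighbor: 4).
Step 3: current leaves = {4,7}. Remove leaf 4 (neighbor: 2).
Step 4: current leaves = {2,7}. Remove leaf 2 (neighbor: 9).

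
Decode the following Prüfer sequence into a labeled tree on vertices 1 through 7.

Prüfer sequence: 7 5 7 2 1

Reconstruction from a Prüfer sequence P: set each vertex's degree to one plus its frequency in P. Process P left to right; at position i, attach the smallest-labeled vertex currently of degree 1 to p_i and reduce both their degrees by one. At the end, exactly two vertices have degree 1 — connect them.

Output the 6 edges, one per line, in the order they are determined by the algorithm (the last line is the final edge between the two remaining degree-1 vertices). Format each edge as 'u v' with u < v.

Initial degrees: {1:2, 2:2, 3:1, 4:1, 5:2, 6:1, 7:3}
Step 1: smallest deg-1 vertex = 3, p_1 = 7. Add edge {3,7}. Now deg[3]=0, deg[7]=2.
Step 2: smallest deg-1 vertex = 4, p_2 = 5. Add edge {4,5}. Now deg[4]=0, deg[5]=1.
Step 3: smallest deg-1 vertex = 5, p_3 = 7. Add edge {5,7}. Now deg[5]=0, deg[7]=1.
Step 4: smallest deg-1 vertex = 6, p_4 = 2. Add edge {2,6}. Now deg[6]=0, deg[2]=1.
Step 5: smallest deg-1 vertex = 2, p_5 = 1. Add edge {1,2}. Now deg[2]=0, deg[1]=1.
Final: two remaining deg-1 vertices are 1, 7. Add edge {1,7}.

Answer: 3 7
4 5
5 7
2 6
1 2
1 7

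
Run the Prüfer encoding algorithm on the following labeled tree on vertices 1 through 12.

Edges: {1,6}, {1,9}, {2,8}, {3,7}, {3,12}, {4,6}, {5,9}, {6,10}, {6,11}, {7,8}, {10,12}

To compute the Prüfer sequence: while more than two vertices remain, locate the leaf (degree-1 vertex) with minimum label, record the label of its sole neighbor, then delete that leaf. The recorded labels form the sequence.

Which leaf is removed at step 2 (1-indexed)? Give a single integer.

Step 1: current leaves = {2,4,5,11}. Remove leaf 2 (neighbor: 8).
Step 2: current leaves = {4,5,8,11}. Remove leaf 4 (neighbor: 6).

Answer: 4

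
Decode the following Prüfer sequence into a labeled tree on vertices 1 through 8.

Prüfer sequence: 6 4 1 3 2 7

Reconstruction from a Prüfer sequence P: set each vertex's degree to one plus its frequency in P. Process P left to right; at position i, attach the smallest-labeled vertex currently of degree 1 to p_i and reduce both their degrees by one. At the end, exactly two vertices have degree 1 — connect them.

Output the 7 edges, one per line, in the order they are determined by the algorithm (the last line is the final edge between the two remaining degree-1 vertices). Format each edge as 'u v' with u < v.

Answer: 5 6
4 6
1 4
1 3
2 3
2 7
7 8

Derivation:
Initial degrees: {1:2, 2:2, 3:2, 4:2, 5:1, 6:2, 7:2, 8:1}
Step 1: smallest deg-1 vertex = 5, p_1 = 6. Add edge {5,6}. Now deg[5]=0, deg[6]=1.
Step 2: smallest deg-1 vertex = 6, p_2 = 4. Add edge {4,6}. Now deg[6]=0, deg[4]=1.
Step 3: smallest deg-1 vertex = 4, p_3 = 1. Add edge {1,4}. Now deg[4]=0, deg[1]=1.
Step 4: smallest deg-1 vertex = 1, p_4 = 3. Add edge {1,3}. Now deg[1]=0, deg[3]=1.
Step 5: smallest deg-1 vertex = 3, p_5 = 2. Add edge {2,3}. Now deg[3]=0, deg[2]=1.
Step 6: smallest deg-1 vertex = 2, p_6 = 7. Add edge {2,7}. Now deg[2]=0, deg[7]=1.
Final: two remaining deg-1 vertices are 7, 8. Add edge {7,8}.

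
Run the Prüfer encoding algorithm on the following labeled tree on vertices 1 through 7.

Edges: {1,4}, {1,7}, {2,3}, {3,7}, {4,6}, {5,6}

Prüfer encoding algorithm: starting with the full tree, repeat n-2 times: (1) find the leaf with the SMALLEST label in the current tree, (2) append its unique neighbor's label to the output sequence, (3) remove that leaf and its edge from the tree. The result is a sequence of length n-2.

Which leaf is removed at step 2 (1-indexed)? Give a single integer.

Answer: 3

Derivation:
Step 1: current leaves = {2,5}. Remove leaf 2 (neighbor: 3).
Step 2: current leaves = {3,5}. Remove leaf 3 (neighbor: 7).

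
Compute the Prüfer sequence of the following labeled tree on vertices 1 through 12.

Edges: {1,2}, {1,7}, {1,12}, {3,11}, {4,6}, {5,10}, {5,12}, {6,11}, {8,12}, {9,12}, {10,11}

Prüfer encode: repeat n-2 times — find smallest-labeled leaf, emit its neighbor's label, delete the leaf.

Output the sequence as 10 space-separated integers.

Answer: 1 11 6 11 1 12 12 12 10 5

Derivation:
Step 1: leaves = {2,3,4,7,8,9}. Remove smallest leaf 2, emit neighbor 1.
Step 2: leaves = {3,4,7,8,9}. Remove smallest leaf 3, emit neighbor 11.
Step 3: leaves = {4,7,8,9}. Remove smallest leaf 4, emit neighbor 6.
Step 4: leaves = {6,7,8,9}. Remove smallest leaf 6, emit neighbor 11.
Step 5: leaves = {7,8,9,11}. Remove smallest leaf 7, emit neighbor 1.
Step 6: leaves = {1,8,9,11}. Remove smallest leaf 1, emit neighbor 12.
Step 7: leaves = {8,9,11}. Remove smallest leaf 8, emit neighbor 12.
Step 8: leaves = {9,11}. Remove smallest leaf 9, emit neighbor 12.
Step 9: leaves = {11,12}. Remove smallest leaf 11, emit neighbor 10.
Step 10: leaves = {10,12}. Remove smallest leaf 10, emit neighbor 5.
Done: 2 vertices remain (5, 12). Sequence = [1 11 6 11 1 12 12 12 10 5]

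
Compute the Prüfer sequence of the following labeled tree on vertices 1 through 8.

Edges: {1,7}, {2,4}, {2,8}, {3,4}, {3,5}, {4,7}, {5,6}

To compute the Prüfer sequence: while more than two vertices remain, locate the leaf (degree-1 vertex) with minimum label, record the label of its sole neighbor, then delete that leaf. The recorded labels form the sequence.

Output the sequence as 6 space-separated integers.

Step 1: leaves = {1,6,8}. Remove smallest leaf 1, emit neighbor 7.
Step 2: leaves = {6,7,8}. Remove smallest leaf 6, emit neighbor 5.
Step 3: leaves = {5,7,8}. Remove smallest leaf 5, emit neighbor 3.
Step 4: leaves = {3,7,8}. Remove smallest leaf 3, emit neighbor 4.
Step 5: leaves = {7,8}. Remove smallest leaf 7, emit neighbor 4.
Step 6: leaves = {4,8}. Remove smallest leaf 4, emit neighbor 2.
Done: 2 vertices remain (2, 8). Sequence = [7 5 3 4 4 2]

Answer: 7 5 3 4 4 2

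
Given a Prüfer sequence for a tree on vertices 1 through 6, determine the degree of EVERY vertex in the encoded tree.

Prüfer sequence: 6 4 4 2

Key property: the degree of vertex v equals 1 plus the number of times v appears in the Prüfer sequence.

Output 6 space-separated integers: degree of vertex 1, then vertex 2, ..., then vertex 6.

p_1 = 6: count[6] becomes 1
p_2 = 4: count[4] becomes 1
p_3 = 4: count[4] becomes 2
p_4 = 2: count[2] becomes 1
Degrees (1 + count): deg[1]=1+0=1, deg[2]=1+1=2, deg[3]=1+0=1, deg[4]=1+2=3, deg[5]=1+0=1, deg[6]=1+1=2

Answer: 1 2 1 3 1 2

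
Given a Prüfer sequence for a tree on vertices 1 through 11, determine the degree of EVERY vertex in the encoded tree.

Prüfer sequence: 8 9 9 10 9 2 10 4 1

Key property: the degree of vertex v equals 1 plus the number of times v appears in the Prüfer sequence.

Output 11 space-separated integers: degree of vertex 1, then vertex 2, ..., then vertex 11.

p_1 = 8: count[8] becomes 1
p_2 = 9: count[9] becomes 1
p_3 = 9: count[9] becomes 2
p_4 = 10: count[10] becomes 1
p_5 = 9: count[9] becomes 3
p_6 = 2: count[2] becomes 1
p_7 = 10: count[10] becomes 2
p_8 = 4: count[4] becomes 1
p_9 = 1: count[1] becomes 1
Degrees (1 + count): deg[1]=1+1=2, deg[2]=1+1=2, deg[3]=1+0=1, deg[4]=1+1=2, deg[5]=1+0=1, deg[6]=1+0=1, deg[7]=1+0=1, deg[8]=1+1=2, deg[9]=1+3=4, deg[10]=1+2=3, deg[11]=1+0=1

Answer: 2 2 1 2 1 1 1 2 4 3 1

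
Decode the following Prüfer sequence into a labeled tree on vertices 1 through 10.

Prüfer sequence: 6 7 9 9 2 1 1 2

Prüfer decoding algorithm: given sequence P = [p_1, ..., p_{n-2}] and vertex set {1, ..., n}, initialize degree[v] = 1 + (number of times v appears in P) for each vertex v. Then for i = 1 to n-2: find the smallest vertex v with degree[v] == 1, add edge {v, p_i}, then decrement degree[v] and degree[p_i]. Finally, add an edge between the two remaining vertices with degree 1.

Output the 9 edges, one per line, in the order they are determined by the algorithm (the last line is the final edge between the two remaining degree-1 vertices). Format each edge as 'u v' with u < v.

Initial degrees: {1:3, 2:3, 3:1, 4:1, 5:1, 6:2, 7:2, 8:1, 9:3, 10:1}
Step 1: smallest deg-1 vertex = 3, p_1 = 6. Add edge {3,6}. Now deg[3]=0, deg[6]=1.
Step 2: smallest deg-1 vertex = 4, p_2 = 7. Add edge {4,7}. Now deg[4]=0, deg[7]=1.
Step 3: smallest deg-1 vertex = 5, p_3 = 9. Add edge {5,9}. Now deg[5]=0, deg[9]=2.
Step 4: smallest deg-1 vertex = 6, p_4 = 9. Add edge {6,9}. Now deg[6]=0, deg[9]=1.
Step 5: smallest deg-1 vertex = 7, p_5 = 2. Add edge {2,7}. Now deg[7]=0, deg[2]=2.
Step 6: smallest deg-1 vertex = 8, p_6 = 1. Add edge {1,8}. Now deg[8]=0, deg[1]=2.
Step 7: smallest deg-1 vertex = 9, p_7 = 1. Add edge {1,9}. Now deg[9]=0, deg[1]=1.
Step 8: smallest deg-1 vertex = 1, p_8 = 2. Add edge {1,2}. Now deg[1]=0, deg[2]=1.
Final: two remaining deg-1 vertices are 2, 10. Add edge {2,10}.

Answer: 3 6
4 7
5 9
6 9
2 7
1 8
1 9
1 2
2 10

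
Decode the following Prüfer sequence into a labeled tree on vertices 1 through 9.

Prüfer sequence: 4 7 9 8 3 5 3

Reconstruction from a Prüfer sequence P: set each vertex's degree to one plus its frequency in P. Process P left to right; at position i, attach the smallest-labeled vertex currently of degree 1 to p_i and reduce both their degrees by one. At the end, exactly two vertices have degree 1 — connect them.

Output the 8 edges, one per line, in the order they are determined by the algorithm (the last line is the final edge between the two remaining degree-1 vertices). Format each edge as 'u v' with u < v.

Initial degrees: {1:1, 2:1, 3:3, 4:2, 5:2, 6:1, 7:2, 8:2, 9:2}
Step 1: smallest deg-1 vertex = 1, p_1 = 4. Add edge {1,4}. Now deg[1]=0, deg[4]=1.
Step 2: smallest deg-1 vertex = 2, p_2 = 7. Add edge {2,7}. Now deg[2]=0, deg[7]=1.
Step 3: smallest deg-1 vertex = 4, p_3 = 9. Add edge {4,9}. Now deg[4]=0, deg[9]=1.
Step 4: smallest deg-1 vertex = 6, p_4 = 8. Add edge {6,8}. Now deg[6]=0, deg[8]=1.
Step 5: smallest deg-1 vertex = 7, p_5 = 3. Add edge {3,7}. Now deg[7]=0, deg[3]=2.
Step 6: smallest deg-1 vertex = 8, p_6 = 5. Add edge {5,8}. Now deg[8]=0, deg[5]=1.
Step 7: smallest deg-1 vertex = 5, p_7 = 3. Add edge {3,5}. Now deg[5]=0, deg[3]=1.
Final: two remaining deg-1 vertices are 3, 9. Add edge {3,9}.

Answer: 1 4
2 7
4 9
6 8
3 7
5 8
3 5
3 9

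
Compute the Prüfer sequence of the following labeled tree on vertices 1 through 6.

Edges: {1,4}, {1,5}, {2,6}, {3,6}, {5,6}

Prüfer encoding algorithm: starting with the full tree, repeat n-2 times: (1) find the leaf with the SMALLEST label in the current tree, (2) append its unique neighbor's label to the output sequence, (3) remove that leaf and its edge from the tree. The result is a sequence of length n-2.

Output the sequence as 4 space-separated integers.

Step 1: leaves = {2,3,4}. Remove smallest leaf 2, emit neighbor 6.
Step 2: leaves = {3,4}. Remove smallest leaf 3, emit neighbor 6.
Step 3: leaves = {4,6}. Remove smallest leaf 4, emit neighbor 1.
Step 4: leaves = {1,6}. Remove smallest leaf 1, emit neighbor 5.
Done: 2 vertices remain (5, 6). Sequence = [6 6 1 5]

Answer: 6 6 1 5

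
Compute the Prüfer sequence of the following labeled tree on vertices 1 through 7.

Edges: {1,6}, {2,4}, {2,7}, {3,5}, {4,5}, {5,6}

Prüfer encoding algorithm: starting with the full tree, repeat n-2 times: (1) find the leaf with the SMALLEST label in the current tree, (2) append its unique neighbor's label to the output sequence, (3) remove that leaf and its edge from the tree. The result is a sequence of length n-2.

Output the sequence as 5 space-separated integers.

Answer: 6 5 5 4 2

Derivation:
Step 1: leaves = {1,3,7}. Remove smallest leaf 1, emit neighbor 6.
Step 2: leaves = {3,6,7}. Remove smallest leaf 3, emit neighbor 5.
Step 3: leaves = {6,7}. Remove smallest leaf 6, emit neighbor 5.
Step 4: leaves = {5,7}. Remove smallest leaf 5, emit neighbor 4.
Step 5: leaves = {4,7}. Remove smallest leaf 4, emit neighbor 2.
Done: 2 vertices remain (2, 7). Sequence = [6 5 5 4 2]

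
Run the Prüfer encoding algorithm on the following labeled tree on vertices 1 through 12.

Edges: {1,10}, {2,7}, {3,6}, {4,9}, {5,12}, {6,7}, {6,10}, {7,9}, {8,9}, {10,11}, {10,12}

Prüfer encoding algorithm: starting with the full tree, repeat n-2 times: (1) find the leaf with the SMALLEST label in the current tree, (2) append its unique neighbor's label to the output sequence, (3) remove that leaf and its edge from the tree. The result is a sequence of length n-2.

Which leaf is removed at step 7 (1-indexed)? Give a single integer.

Step 1: current leaves = {1,2,3,4,5,8,11}. Remove leaf 1 (neighbor: 10).
Step 2: current leaves = {2,3,4,5,8,11}. Remove leaf 2 (neighbor: 7).
Step 3: current leaves = {3,4,5,8,11}. Remove leaf 3 (neighbor: 6).
Step 4: current leaves = {4,5,8,11}. Remove leaf 4 (neighbor: 9).
Step 5: current leaves = {5,8,11}. Remove leaf 5 (neighbor: 12).
Step 6: current leaves = {8,11,12}. Remove leaf 8 (neighbor: 9).
Step 7: current leaves = {9,11,12}. Remove leaf 9 (neighbor: 7).

Answer: 9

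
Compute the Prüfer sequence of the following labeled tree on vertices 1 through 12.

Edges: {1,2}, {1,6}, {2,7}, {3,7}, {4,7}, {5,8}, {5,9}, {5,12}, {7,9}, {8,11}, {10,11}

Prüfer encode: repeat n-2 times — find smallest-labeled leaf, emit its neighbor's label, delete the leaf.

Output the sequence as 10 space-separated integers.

Step 1: leaves = {3,4,6,10,12}. Remove smallest leaf 3, emit neighbor 7.
Step 2: leaves = {4,6,10,12}. Remove smallest leaf 4, emit neighbor 7.
Step 3: leaves = {6,10,12}. Remove smallest leaf 6, emit neighbor 1.
Step 4: leaves = {1,10,12}. Remove smallest leaf 1, emit neighbor 2.
Step 5: leaves = {2,10,12}. Remove smallest leaf 2, emit neighbor 7.
Step 6: leaves = {7,10,12}. Remove smallest leaf 7, emit neighbor 9.
Step 7: leaves = {9,10,12}. Remove smallest leaf 9, emit neighbor 5.
Step 8: leaves = {10,12}. Remove smallest leaf 10, emit neighbor 11.
Step 9: leaves = {11,12}. Remove smallest leaf 11, emit neighbor 8.
Step 10: leaves = {8,12}. Remove smallest leaf 8, emit neighbor 5.
Done: 2 vertices remain (5, 12). Sequence = [7 7 1 2 7 9 5 11 8 5]

Answer: 7 7 1 2 7 9 5 11 8 5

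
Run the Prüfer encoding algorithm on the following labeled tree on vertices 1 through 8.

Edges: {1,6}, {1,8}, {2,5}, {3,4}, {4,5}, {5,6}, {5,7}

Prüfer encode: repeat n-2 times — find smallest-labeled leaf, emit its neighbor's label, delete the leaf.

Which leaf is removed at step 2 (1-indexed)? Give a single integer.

Step 1: current leaves = {2,3,7,8}. Remove leaf 2 (neighbor: 5).
Step 2: current leaves = {3,7,8}. Remove leaf 3 (neighbor: 4).

Answer: 3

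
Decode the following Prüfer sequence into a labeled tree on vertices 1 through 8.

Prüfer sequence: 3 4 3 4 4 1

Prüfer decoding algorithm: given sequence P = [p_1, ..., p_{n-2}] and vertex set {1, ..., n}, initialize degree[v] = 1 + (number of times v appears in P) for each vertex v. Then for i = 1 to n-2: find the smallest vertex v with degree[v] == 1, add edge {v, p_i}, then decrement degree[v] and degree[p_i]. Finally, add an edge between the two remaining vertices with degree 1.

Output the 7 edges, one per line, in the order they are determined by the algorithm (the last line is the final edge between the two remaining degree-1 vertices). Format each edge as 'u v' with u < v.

Initial degrees: {1:2, 2:1, 3:3, 4:4, 5:1, 6:1, 7:1, 8:1}
Step 1: smallest deg-1 vertex = 2, p_1 = 3. Add edge {2,3}. Now deg[2]=0, deg[3]=2.
Step 2: smallest deg-1 vertex = 5, p_2 = 4. Add edge {4,5}. Now deg[5]=0, deg[4]=3.
Step 3: smallest deg-1 vertex = 6, p_3 = 3. Add edge {3,6}. Now deg[6]=0, deg[3]=1.
Step 4: smallest deg-1 vertex = 3, p_4 = 4. Add edge {3,4}. Now deg[3]=0, deg[4]=2.
Step 5: smallest deg-1 vertex = 7, p_5 = 4. Add edge {4,7}. Now deg[7]=0, deg[4]=1.
Step 6: smallest deg-1 vertex = 4, p_6 = 1. Add edge {1,4}. Now deg[4]=0, deg[1]=1.
Final: two remaining deg-1 vertices are 1, 8. Add edge {1,8}.

Answer: 2 3
4 5
3 6
3 4
4 7
1 4
1 8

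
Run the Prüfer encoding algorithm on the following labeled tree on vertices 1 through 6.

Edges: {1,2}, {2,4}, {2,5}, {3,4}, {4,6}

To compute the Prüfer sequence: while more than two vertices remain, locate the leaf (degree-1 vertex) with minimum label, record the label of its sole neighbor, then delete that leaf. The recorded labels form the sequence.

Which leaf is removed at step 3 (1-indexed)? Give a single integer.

Answer: 5

Derivation:
Step 1: current leaves = {1,3,5,6}. Remove leaf 1 (neighbor: 2).
Step 2: current leaves = {3,5,6}. Remove leaf 3 (neighbor: 4).
Step 3: current leaves = {5,6}. Remove leaf 5 (neighbor: 2).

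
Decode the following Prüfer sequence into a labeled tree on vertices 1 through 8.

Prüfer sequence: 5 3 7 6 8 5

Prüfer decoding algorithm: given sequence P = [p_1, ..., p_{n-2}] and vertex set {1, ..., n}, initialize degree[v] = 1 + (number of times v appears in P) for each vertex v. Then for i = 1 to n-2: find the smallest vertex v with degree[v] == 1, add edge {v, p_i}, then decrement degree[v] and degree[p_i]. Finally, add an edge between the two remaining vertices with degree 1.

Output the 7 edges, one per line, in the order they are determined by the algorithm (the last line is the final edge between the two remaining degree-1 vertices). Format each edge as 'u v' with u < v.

Initial degrees: {1:1, 2:1, 3:2, 4:1, 5:3, 6:2, 7:2, 8:2}
Step 1: smallest deg-1 vertex = 1, p_1 = 5. Add edge {1,5}. Now deg[1]=0, deg[5]=2.
Step 2: smallest deg-1 vertex = 2, p_2 = 3. Add edge {2,3}. Now deg[2]=0, deg[3]=1.
Step 3: smallest deg-1 vertex = 3, p_3 = 7. Add edge {3,7}. Now deg[3]=0, deg[7]=1.
Step 4: smallest deg-1 vertex = 4, p_4 = 6. Add edge {4,6}. Now deg[4]=0, deg[6]=1.
Step 5: smallest deg-1 vertex = 6, p_5 = 8. Add edge {6,8}. Now deg[6]=0, deg[8]=1.
Step 6: smallest deg-1 vertex = 7, p_6 = 5. Add edge {5,7}. Now deg[7]=0, deg[5]=1.
Final: two remaining deg-1 vertices are 5, 8. Add edge {5,8}.

Answer: 1 5
2 3
3 7
4 6
6 8
5 7
5 8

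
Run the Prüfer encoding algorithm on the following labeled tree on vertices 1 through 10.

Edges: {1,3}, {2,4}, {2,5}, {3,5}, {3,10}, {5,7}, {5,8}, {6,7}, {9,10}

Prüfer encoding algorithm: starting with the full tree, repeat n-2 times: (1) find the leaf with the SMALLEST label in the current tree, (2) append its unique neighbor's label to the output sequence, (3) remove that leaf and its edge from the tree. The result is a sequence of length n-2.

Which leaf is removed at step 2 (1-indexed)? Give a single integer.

Step 1: current leaves = {1,4,6,8,9}. Remove leaf 1 (neighbor: 3).
Step 2: current leaves = {4,6,8,9}. Remove leaf 4 (neighbor: 2).

Answer: 4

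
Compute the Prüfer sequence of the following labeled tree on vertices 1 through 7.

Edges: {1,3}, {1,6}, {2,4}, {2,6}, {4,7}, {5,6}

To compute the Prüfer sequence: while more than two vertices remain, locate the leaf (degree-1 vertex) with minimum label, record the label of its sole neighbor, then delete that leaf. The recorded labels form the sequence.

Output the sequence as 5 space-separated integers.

Answer: 1 6 6 2 4

Derivation:
Step 1: leaves = {3,5,7}. Remove smallest leaf 3, emit neighbor 1.
Step 2: leaves = {1,5,7}. Remove smallest leaf 1, emit neighbor 6.
Step 3: leaves = {5,7}. Remove smallest leaf 5, emit neighbor 6.
Step 4: leaves = {6,7}. Remove smallest leaf 6, emit neighbor 2.
Step 5: leaves = {2,7}. Remove smallest leaf 2, emit neighbor 4.
Done: 2 vertices remain (4, 7). Sequence = [1 6 6 2 4]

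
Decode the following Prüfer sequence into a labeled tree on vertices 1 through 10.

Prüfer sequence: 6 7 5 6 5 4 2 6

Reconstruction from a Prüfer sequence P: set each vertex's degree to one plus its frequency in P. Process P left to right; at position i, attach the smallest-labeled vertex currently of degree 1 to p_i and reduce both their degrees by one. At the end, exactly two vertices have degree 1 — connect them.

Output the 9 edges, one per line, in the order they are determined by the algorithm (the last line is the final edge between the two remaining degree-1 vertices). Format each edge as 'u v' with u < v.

Initial degrees: {1:1, 2:2, 3:1, 4:2, 5:3, 6:4, 7:2, 8:1, 9:1, 10:1}
Step 1: smallest deg-1 vertex = 1, p_1 = 6. Add edge {1,6}. Now deg[1]=0, deg[6]=3.
Step 2: smallest deg-1 vertex = 3, p_2 = 7. Add edge {3,7}. Now deg[3]=0, deg[7]=1.
Step 3: smallest deg-1 vertex = 7, p_3 = 5. Add edge {5,7}. Now deg[7]=0, deg[5]=2.
Step 4: smallest deg-1 vertex = 8, p_4 = 6. Add edge {6,8}. Now deg[8]=0, deg[6]=2.
Step 5: smallest deg-1 vertex = 9, p_5 = 5. Add edge {5,9}. Now deg[9]=0, deg[5]=1.
Step 6: smallest deg-1 vertex = 5, p_6 = 4. Add edge {4,5}. Now deg[5]=0, deg[4]=1.
Step 7: smallest deg-1 vertex = 4, p_7 = 2. Add edge {2,4}. Now deg[4]=0, deg[2]=1.
Step 8: smallest deg-1 vertex = 2, p_8 = 6. Add edge {2,6}. Now deg[2]=0, deg[6]=1.
Final: two remaining deg-1 vertices are 6, 10. Add edge {6,10}.

Answer: 1 6
3 7
5 7
6 8
5 9
4 5
2 4
2 6
6 10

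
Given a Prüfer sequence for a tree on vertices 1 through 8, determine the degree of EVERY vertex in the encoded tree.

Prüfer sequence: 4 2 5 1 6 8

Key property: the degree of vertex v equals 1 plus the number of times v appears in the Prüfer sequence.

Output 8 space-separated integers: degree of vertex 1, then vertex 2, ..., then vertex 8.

Answer: 2 2 1 2 2 2 1 2

Derivation:
p_1 = 4: count[4] becomes 1
p_2 = 2: count[2] becomes 1
p_3 = 5: count[5] becomes 1
p_4 = 1: count[1] becomes 1
p_5 = 6: count[6] becomes 1
p_6 = 8: count[8] becomes 1
Degrees (1 + count): deg[1]=1+1=2, deg[2]=1+1=2, deg[3]=1+0=1, deg[4]=1+1=2, deg[5]=1+1=2, deg[6]=1+1=2, deg[7]=1+0=1, deg[8]=1+1=2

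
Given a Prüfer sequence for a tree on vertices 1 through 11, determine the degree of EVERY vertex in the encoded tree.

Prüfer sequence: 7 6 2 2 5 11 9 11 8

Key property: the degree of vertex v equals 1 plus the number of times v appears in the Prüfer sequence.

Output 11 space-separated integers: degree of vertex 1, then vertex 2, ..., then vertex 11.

Answer: 1 3 1 1 2 2 2 2 2 1 3

Derivation:
p_1 = 7: count[7] becomes 1
p_2 = 6: count[6] becomes 1
p_3 = 2: count[2] becomes 1
p_4 = 2: count[2] becomes 2
p_5 = 5: count[5] becomes 1
p_6 = 11: count[11] becomes 1
p_7 = 9: count[9] becomes 1
p_8 = 11: count[11] becomes 2
p_9 = 8: count[8] becomes 1
Degrees (1 + count): deg[1]=1+0=1, deg[2]=1+2=3, deg[3]=1+0=1, deg[4]=1+0=1, deg[5]=1+1=2, deg[6]=1+1=2, deg[7]=1+1=2, deg[8]=1+1=2, deg[9]=1+1=2, deg[10]=1+0=1, deg[11]=1+2=3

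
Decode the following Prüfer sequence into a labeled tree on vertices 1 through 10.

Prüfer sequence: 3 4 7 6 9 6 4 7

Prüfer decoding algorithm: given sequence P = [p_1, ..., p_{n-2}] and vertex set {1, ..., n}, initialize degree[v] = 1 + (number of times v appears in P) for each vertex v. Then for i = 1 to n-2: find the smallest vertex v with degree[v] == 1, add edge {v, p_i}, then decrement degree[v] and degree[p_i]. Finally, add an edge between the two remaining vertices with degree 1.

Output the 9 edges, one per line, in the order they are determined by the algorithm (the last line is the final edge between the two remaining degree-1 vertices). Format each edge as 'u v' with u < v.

Answer: 1 3
2 4
3 7
5 6
8 9
6 9
4 6
4 7
7 10

Derivation:
Initial degrees: {1:1, 2:1, 3:2, 4:3, 5:1, 6:3, 7:3, 8:1, 9:2, 10:1}
Step 1: smallest deg-1 vertex = 1, p_1 = 3. Add edge {1,3}. Now deg[1]=0, deg[3]=1.
Step 2: smallest deg-1 vertex = 2, p_2 = 4. Add edge {2,4}. Now deg[2]=0, deg[4]=2.
Step 3: smallest deg-1 vertex = 3, p_3 = 7. Add edge {3,7}. Now deg[3]=0, deg[7]=2.
Step 4: smallest deg-1 vertex = 5, p_4 = 6. Add edge {5,6}. Now deg[5]=0, deg[6]=2.
Step 5: smallest deg-1 vertex = 8, p_5 = 9. Add edge {8,9}. Now deg[8]=0, deg[9]=1.
Step 6: smallest deg-1 vertex = 9, p_6 = 6. Add edge {6,9}. Now deg[9]=0, deg[6]=1.
Step 7: smallest deg-1 vertex = 6, p_7 = 4. Add edge {4,6}. Now deg[6]=0, deg[4]=1.
Step 8: smallest deg-1 vertex = 4, p_8 = 7. Add edge {4,7}. Now deg[4]=0, deg[7]=1.
Final: two remaining deg-1 vertices are 7, 10. Add edge {7,10}.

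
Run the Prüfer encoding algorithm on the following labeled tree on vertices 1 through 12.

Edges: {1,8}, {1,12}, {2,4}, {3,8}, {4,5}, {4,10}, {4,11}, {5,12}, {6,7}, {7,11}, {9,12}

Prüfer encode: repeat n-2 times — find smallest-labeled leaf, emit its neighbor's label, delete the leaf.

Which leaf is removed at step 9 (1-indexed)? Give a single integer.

Answer: 11

Derivation:
Step 1: current leaves = {2,3,6,9,10}. Remove leaf 2 (neighbor: 4).
Step 2: current leaves = {3,6,9,10}. Remove leaf 3 (neighbor: 8).
Step 3: current leaves = {6,8,9,10}. Remove leaf 6 (neighbor: 7).
Step 4: current leaves = {7,8,9,10}. Remove leaf 7 (neighbor: 11).
Step 5: current leaves = {8,9,10,11}. Remove leaf 8 (neighbor: 1).
Step 6: current leaves = {1,9,10,11}. Remove leaf 1 (neighbor: 12).
Step 7: current leaves = {9,10,11}. Remove leaf 9 (neighbor: 12).
Step 8: current leaves = {10,11,12}. Remove leaf 10 (neighbor: 4).
Step 9: current leaves = {11,12}. Remove leaf 11 (neighbor: 4).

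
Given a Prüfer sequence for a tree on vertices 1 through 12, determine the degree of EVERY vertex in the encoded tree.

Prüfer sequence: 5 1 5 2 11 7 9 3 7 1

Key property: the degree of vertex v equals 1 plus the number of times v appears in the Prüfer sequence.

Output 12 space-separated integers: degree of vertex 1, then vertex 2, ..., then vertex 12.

p_1 = 5: count[5] becomes 1
p_2 = 1: count[1] becomes 1
p_3 = 5: count[5] becomes 2
p_4 = 2: count[2] becomes 1
p_5 = 11: count[11] becomes 1
p_6 = 7: count[7] becomes 1
p_7 = 9: count[9] becomes 1
p_8 = 3: count[3] becomes 1
p_9 = 7: count[7] becomes 2
p_10 = 1: count[1] becomes 2
Degrees (1 + count): deg[1]=1+2=3, deg[2]=1+1=2, deg[3]=1+1=2, deg[4]=1+0=1, deg[5]=1+2=3, deg[6]=1+0=1, deg[7]=1+2=3, deg[8]=1+0=1, deg[9]=1+1=2, deg[10]=1+0=1, deg[11]=1+1=2, deg[12]=1+0=1

Answer: 3 2 2 1 3 1 3 1 2 1 2 1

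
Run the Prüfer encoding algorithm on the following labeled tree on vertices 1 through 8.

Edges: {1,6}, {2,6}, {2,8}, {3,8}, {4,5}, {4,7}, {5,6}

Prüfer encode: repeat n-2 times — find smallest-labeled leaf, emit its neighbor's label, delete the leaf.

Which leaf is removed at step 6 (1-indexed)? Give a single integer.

Step 1: current leaves = {1,3,7}. Remove leaf 1 (neighbor: 6).
Step 2: current leaves = {3,7}. Remove leaf 3 (neighbor: 8).
Step 3: current leaves = {7,8}. Remove leaf 7 (neighbor: 4).
Step 4: current leaves = {4,8}. Remove leaf 4 (neighbor: 5).
Step 5: current leaves = {5,8}. Remove leaf 5 (neighbor: 6).
Step 6: current leaves = {6,8}. Remove leaf 6 (neighbor: 2).

Answer: 6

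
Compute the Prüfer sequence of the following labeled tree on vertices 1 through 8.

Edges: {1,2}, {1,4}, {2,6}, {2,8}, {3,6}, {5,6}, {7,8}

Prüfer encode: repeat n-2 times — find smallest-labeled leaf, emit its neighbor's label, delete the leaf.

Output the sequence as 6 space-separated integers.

Step 1: leaves = {3,4,5,7}. Remove smallest leaf 3, emit neighbor 6.
Step 2: leaves = {4,5,7}. Remove smallest leaf 4, emit neighbor 1.
Step 3: leaves = {1,5,7}. Remove smallest leaf 1, emit neighbor 2.
Step 4: leaves = {5,7}. Remove smallest leaf 5, emit neighbor 6.
Step 5: leaves = {6,7}. Remove smallest leaf 6, emit neighbor 2.
Step 6: leaves = {2,7}. Remove smallest leaf 2, emit neighbor 8.
Done: 2 vertices remain (7, 8). Sequence = [6 1 2 6 2 8]

Answer: 6 1 2 6 2 8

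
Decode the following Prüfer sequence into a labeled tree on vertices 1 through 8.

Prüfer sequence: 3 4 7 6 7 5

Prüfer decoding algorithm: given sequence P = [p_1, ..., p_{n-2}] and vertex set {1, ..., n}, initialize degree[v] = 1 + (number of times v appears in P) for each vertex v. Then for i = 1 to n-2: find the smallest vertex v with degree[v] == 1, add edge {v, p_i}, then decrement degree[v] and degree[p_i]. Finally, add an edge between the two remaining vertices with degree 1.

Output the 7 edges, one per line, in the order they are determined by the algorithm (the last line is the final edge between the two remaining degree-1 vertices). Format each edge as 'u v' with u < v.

Answer: 1 3
2 4
3 7
4 6
6 7
5 7
5 8

Derivation:
Initial degrees: {1:1, 2:1, 3:2, 4:2, 5:2, 6:2, 7:3, 8:1}
Step 1: smallest deg-1 vertex = 1, p_1 = 3. Add edge {1,3}. Now deg[1]=0, deg[3]=1.
Step 2: smallest deg-1 vertex = 2, p_2 = 4. Add edge {2,4}. Now deg[2]=0, deg[4]=1.
Step 3: smallest deg-1 vertex = 3, p_3 = 7. Add edge {3,7}. Now deg[3]=0, deg[7]=2.
Step 4: smallest deg-1 vertex = 4, p_4 = 6. Add edge {4,6}. Now deg[4]=0, deg[6]=1.
Step 5: smallest deg-1 vertex = 6, p_5 = 7. Add edge {6,7}. Now deg[6]=0, deg[7]=1.
Step 6: smallest deg-1 vertex = 7, p_6 = 5. Add edge {5,7}. Now deg[7]=0, deg[5]=1.
Final: two remaining deg-1 vertices are 5, 8. Add edge {5,8}.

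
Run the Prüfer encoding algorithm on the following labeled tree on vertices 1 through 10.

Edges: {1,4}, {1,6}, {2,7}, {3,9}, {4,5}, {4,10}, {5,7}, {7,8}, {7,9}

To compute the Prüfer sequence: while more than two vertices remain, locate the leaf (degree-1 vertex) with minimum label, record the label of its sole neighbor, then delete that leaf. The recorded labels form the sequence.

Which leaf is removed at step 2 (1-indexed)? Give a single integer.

Answer: 3

Derivation:
Step 1: current leaves = {2,3,6,8,10}. Remove leaf 2 (neighbor: 7).
Step 2: current leaves = {3,6,8,10}. Remove leaf 3 (neighbor: 9).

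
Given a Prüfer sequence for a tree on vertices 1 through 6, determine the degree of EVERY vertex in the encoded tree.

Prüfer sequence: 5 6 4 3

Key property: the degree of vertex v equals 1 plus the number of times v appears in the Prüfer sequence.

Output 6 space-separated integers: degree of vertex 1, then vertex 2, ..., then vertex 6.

Answer: 1 1 2 2 2 2

Derivation:
p_1 = 5: count[5] becomes 1
p_2 = 6: count[6] becomes 1
p_3 = 4: count[4] becomes 1
p_4 = 3: count[3] becomes 1
Degrees (1 + count): deg[1]=1+0=1, deg[2]=1+0=1, deg[3]=1+1=2, deg[4]=1+1=2, deg[5]=1+1=2, deg[6]=1+1=2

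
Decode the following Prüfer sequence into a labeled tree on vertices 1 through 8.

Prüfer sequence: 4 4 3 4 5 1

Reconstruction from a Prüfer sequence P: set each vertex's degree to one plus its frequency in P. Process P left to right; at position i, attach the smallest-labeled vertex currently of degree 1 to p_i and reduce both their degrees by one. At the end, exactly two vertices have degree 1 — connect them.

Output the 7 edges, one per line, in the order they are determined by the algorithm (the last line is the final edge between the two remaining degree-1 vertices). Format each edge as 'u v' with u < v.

Initial degrees: {1:2, 2:1, 3:2, 4:4, 5:2, 6:1, 7:1, 8:1}
Step 1: smallest deg-1 vertex = 2, p_1 = 4. Add edge {2,4}. Now deg[2]=0, deg[4]=3.
Step 2: smallest deg-1 vertex = 6, p_2 = 4. Add edge {4,6}. Now deg[6]=0, deg[4]=2.
Step 3: smallest deg-1 vertex = 7, p_3 = 3. Add edge {3,7}. Now deg[7]=0, deg[3]=1.
Step 4: smallest deg-1 vertex = 3, p_4 = 4. Add edge {3,4}. Now deg[3]=0, deg[4]=1.
Step 5: smallest deg-1 vertex = 4, p_5 = 5. Add edge {4,5}. Now deg[4]=0, deg[5]=1.
Step 6: smallest deg-1 vertex = 5, p_6 = 1. Add edge {1,5}. Now deg[5]=0, deg[1]=1.
Final: two remaining deg-1 vertices are 1, 8. Add edge {1,8}.

Answer: 2 4
4 6
3 7
3 4
4 5
1 5
1 8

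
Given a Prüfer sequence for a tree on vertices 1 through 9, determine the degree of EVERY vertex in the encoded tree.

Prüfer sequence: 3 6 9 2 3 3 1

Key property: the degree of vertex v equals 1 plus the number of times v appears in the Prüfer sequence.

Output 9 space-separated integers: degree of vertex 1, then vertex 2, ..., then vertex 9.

Answer: 2 2 4 1 1 2 1 1 2

Derivation:
p_1 = 3: count[3] becomes 1
p_2 = 6: count[6] becomes 1
p_3 = 9: count[9] becomes 1
p_4 = 2: count[2] becomes 1
p_5 = 3: count[3] becomes 2
p_6 = 3: count[3] becomes 3
p_7 = 1: count[1] becomes 1
Degrees (1 + count): deg[1]=1+1=2, deg[2]=1+1=2, deg[3]=1+3=4, deg[4]=1+0=1, deg[5]=1+0=1, deg[6]=1+1=2, deg[7]=1+0=1, deg[8]=1+0=1, deg[9]=1+1=2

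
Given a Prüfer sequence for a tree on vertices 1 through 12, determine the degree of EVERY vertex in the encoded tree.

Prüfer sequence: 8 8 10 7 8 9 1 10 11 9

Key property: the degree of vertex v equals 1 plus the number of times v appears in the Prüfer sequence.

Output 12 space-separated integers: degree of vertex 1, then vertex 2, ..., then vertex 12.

p_1 = 8: count[8] becomes 1
p_2 = 8: count[8] becomes 2
p_3 = 10: count[10] becomes 1
p_4 = 7: count[7] becomes 1
p_5 = 8: count[8] becomes 3
p_6 = 9: count[9] becomes 1
p_7 = 1: count[1] becomes 1
p_8 = 10: count[10] becomes 2
p_9 = 11: count[11] becomes 1
p_10 = 9: count[9] becomes 2
Degrees (1 + count): deg[1]=1+1=2, deg[2]=1+0=1, deg[3]=1+0=1, deg[4]=1+0=1, deg[5]=1+0=1, deg[6]=1+0=1, deg[7]=1+1=2, deg[8]=1+3=4, deg[9]=1+2=3, deg[10]=1+2=3, deg[11]=1+1=2, deg[12]=1+0=1

Answer: 2 1 1 1 1 1 2 4 3 3 2 1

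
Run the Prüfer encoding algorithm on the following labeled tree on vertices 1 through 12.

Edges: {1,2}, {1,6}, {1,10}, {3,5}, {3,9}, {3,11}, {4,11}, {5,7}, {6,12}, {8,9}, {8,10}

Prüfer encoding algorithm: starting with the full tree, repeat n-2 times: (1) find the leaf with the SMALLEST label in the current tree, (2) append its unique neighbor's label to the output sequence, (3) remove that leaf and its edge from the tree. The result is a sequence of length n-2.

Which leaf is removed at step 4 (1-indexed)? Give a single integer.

Answer: 5

Derivation:
Step 1: current leaves = {2,4,7,12}. Remove leaf 2 (neighbor: 1).
Step 2: current leaves = {4,7,12}. Remove leaf 4 (neighbor: 11).
Step 3: current leaves = {7,11,12}. Remove leaf 7 (neighbor: 5).
Step 4: current leaves = {5,11,12}. Remove leaf 5 (neighbor: 3).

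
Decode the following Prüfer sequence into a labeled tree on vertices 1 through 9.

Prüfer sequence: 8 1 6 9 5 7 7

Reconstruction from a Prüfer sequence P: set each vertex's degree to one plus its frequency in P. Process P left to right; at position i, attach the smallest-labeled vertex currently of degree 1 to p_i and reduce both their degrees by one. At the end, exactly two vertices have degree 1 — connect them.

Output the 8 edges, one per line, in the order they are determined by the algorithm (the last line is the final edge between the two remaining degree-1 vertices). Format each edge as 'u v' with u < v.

Answer: 2 8
1 3
1 6
4 9
5 6
5 7
7 8
7 9

Derivation:
Initial degrees: {1:2, 2:1, 3:1, 4:1, 5:2, 6:2, 7:3, 8:2, 9:2}
Step 1: smallest deg-1 vertex = 2, p_1 = 8. Add edge {2,8}. Now deg[2]=0, deg[8]=1.
Step 2: smallest deg-1 vertex = 3, p_2 = 1. Add edge {1,3}. Now deg[3]=0, deg[1]=1.
Step 3: smallest deg-1 vertex = 1, p_3 = 6. Add edge {1,6}. Now deg[1]=0, deg[6]=1.
Step 4: smallest deg-1 vertex = 4, p_4 = 9. Add edge {4,9}. Now deg[4]=0, deg[9]=1.
Step 5: smallest deg-1 vertex = 6, p_5 = 5. Add edge {5,6}. Now deg[6]=0, deg[5]=1.
Step 6: smallest deg-1 vertex = 5, p_6 = 7. Add edge {5,7}. Now deg[5]=0, deg[7]=2.
Step 7: smallest deg-1 vertex = 8, p_7 = 7. Add edge {7,8}. Now deg[8]=0, deg[7]=1.
Final: two remaining deg-1 vertices are 7, 9. Add edge {7,9}.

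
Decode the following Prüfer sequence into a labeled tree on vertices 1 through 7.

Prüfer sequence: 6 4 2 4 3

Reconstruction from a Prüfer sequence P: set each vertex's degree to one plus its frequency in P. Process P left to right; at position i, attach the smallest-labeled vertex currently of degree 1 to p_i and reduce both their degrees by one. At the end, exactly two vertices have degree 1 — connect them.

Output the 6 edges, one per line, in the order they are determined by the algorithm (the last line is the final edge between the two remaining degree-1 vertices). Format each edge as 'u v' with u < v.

Initial degrees: {1:1, 2:2, 3:2, 4:3, 5:1, 6:2, 7:1}
Step 1: smallest deg-1 vertex = 1, p_1 = 6. Add edge {1,6}. Now deg[1]=0, deg[6]=1.
Step 2: smallest deg-1 vertex = 5, p_2 = 4. Add edge {4,5}. Now deg[5]=0, deg[4]=2.
Step 3: smallest deg-1 vertex = 6, p_3 = 2. Add edge {2,6}. Now deg[6]=0, deg[2]=1.
Step 4: smallest deg-1 vertex = 2, p_4 = 4. Add edge {2,4}. Now deg[2]=0, deg[4]=1.
Step 5: smallest deg-1 vertex = 4, p_5 = 3. Add edge {3,4}. Now deg[4]=0, deg[3]=1.
Final: two remaining deg-1 vertices are 3, 7. Add edge {3,7}.

Answer: 1 6
4 5
2 6
2 4
3 4
3 7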